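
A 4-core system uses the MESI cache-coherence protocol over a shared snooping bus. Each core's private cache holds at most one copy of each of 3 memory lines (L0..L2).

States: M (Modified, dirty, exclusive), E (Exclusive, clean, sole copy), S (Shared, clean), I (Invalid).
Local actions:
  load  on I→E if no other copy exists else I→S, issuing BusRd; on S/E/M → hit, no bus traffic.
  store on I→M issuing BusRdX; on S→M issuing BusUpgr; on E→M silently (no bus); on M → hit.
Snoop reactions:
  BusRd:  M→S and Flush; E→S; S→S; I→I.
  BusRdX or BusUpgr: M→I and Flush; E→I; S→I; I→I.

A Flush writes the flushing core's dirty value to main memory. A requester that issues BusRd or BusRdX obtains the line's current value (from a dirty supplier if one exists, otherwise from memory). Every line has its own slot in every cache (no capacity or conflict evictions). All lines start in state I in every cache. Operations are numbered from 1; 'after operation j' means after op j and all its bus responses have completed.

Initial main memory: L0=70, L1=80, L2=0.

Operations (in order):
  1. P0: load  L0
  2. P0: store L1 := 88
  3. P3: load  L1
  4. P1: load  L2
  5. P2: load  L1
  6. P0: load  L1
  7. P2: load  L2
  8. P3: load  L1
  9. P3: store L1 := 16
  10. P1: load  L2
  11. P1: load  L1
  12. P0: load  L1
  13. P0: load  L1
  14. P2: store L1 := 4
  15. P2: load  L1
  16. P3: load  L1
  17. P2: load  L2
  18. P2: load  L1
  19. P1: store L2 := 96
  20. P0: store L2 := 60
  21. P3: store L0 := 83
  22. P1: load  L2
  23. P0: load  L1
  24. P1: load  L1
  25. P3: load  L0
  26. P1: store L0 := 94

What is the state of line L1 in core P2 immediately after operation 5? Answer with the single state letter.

[1] P0: load  L0 | P0:E(70), P1:I, P2:I, P3:I | bus: BusRd
[2] P0: store L1 := 88 | P0:M(88), P1:I, P2:I, P3:I | bus: BusRdX
[3] P3: load  L1 | P0:S(88), P1:I, P2:I, P3:S(88) | bus: BusRd,Flush
[4] P1: load  L2 | P0:I, P1:E(0), P2:I, P3:I | bus: BusRd
[5] P2: load  L1 | P0:S(88), P1:I, P2:S(88), P3:S(88) | bus: BusRd
[6] P0: load  L1 | P0:S(88), P1:I, P2:S(88), P3:S(88) | bus: none
[7] P2: load  L2 | P0:I, P1:S(0), P2:S(0), P3:I | bus: BusRd
[8] P3: load  L1 | P0:S(88), P1:I, P2:S(88), P3:S(88) | bus: none
[9] P3: store L1 := 16 | P0:I, P1:I, P2:I, P3:M(16) | bus: BusUpgr
[10] P1: load  L2 | P0:I, P1:S(0), P2:S(0), P3:I | bus: none
[11] P1: load  L1 | P0:I, P1:S(16), P2:I, P3:S(16) | bus: BusRd,Flush
[12] P0: load  L1 | P0:S(16), P1:S(16), P2:I, P3:S(16) | bus: BusRd
[13] P0: load  L1 | P0:S(16), P1:S(16), P2:I, P3:S(16) | bus: none
[14] P2: store L1 := 4 | P0:I, P1:I, P2:M(4), P3:I | bus: BusRdX
[15] P2: load  L1 | P0:I, P1:I, P2:M(4), P3:I | bus: none
[16] P3: load  L1 | P0:I, P1:I, P2:S(4), P3:S(4) | bus: BusRd,Flush
[17] P2: load  L2 | P0:I, P1:S(0), P2:S(0), P3:I | bus: none
[18] P2: load  L1 | P0:I, P1:I, P2:S(4), P3:S(4) | bus: none
[19] P1: store L2 := 96 | P0:I, P1:M(96), P2:I, P3:I | bus: BusUpgr
[20] P0: store L2 := 60 | P0:M(60), P1:I, P2:I, P3:I | bus: BusRdX,Flush
[21] P3: store L0 := 83 | P0:I, P1:I, P2:I, P3:M(83) | bus: BusRdX
[22] P1: load  L2 | P0:S(60), P1:S(60), P2:I, P3:I | bus: BusRd,Flush
[23] P0: load  L1 | P0:S(4), P1:I, P2:S(4), P3:S(4) | bus: BusRd
[24] P1: load  L1 | P0:S(4), P1:S(4), P2:S(4), P3:S(4) | bus: BusRd
[25] P3: load  L0 | P0:I, P1:I, P2:I, P3:M(83) | bus: none
[26] P1: store L0 := 94 | P0:I, P1:M(94), P2:I, P3:I | bus: BusRdX,Flush

state = S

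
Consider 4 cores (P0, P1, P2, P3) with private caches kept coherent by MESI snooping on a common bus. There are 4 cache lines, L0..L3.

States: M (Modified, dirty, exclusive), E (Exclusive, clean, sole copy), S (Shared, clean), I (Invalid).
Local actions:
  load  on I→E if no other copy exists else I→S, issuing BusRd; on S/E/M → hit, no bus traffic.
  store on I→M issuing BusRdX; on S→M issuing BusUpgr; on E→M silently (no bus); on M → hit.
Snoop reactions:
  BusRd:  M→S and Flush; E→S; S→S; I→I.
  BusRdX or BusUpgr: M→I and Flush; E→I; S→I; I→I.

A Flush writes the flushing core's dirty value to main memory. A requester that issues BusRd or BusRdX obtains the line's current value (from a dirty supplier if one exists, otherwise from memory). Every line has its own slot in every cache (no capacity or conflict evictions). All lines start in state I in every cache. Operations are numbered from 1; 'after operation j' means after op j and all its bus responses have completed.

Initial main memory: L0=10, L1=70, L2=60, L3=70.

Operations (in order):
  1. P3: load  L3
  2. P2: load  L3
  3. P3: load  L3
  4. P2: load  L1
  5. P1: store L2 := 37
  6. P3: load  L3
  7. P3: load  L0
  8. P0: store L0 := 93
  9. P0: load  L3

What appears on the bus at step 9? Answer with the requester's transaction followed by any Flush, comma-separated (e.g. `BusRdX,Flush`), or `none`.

[1] P3: load  L3 | P0:I, P1:I, P2:I, P3:E(70) | bus: BusRd
[2] P2: load  L3 | P0:I, P1:I, P2:S(70), P3:S(70) | bus: BusRd
[3] P3: load  L3 | P0:I, P1:I, P2:S(70), P3:S(70) | bus: none
[4] P2: load  L1 | P0:I, P1:I, P2:E(70), P3:I | bus: BusRd
[5] P1: store L2 := 37 | P0:I, P1:M(37), P2:I, P3:I | bus: BusRdX
[6] P3: load  L3 | P0:I, P1:I, P2:S(70), P3:S(70) | bus: none
[7] P3: load  L0 | P0:I, P1:I, P2:I, P3:E(10) | bus: BusRd
[8] P0: store L0 := 93 | P0:M(93), P1:I, P2:I, P3:I | bus: BusRdX
[9] P0: load  L3 | P0:S(70), P1:I, P2:S(70), P3:S(70) | bus: BusRd

bus = BusRd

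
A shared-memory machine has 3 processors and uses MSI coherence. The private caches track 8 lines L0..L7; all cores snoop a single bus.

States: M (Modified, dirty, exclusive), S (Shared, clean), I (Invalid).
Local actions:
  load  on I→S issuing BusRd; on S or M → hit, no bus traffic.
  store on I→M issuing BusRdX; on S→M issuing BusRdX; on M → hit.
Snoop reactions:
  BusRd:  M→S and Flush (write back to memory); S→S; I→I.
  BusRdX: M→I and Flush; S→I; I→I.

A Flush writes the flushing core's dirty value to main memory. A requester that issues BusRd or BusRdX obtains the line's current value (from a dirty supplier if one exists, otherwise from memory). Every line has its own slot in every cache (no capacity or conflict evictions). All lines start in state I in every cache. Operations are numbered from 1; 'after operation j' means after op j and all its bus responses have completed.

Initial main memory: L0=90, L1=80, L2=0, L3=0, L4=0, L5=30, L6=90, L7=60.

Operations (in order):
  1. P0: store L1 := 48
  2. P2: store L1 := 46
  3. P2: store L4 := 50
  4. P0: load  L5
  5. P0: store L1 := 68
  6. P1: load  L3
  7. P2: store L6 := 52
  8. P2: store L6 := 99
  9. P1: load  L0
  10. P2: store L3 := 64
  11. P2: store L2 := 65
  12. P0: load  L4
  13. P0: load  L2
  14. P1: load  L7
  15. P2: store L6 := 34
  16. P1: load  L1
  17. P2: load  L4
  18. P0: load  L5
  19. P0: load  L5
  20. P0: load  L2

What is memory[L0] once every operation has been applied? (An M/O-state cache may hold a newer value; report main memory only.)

step 1: P0: store L1 := 48  ⟶  MII  (L1)  txn=BusRdX  M[L1]=80
step 2: P2: store L1 := 46  ⟶  IIM  (L1)  txn=BusRdX+Flush  M[L1]=48
step 3: P2: store L4 := 50  ⟶  IIM  (L4)  txn=BusRdX  M[L4]=0
step 4: P0: load  L5  ⟶  SII  (L5)  txn=BusRd  M[L5]=30
step 5: P0: store L1 := 68  ⟶  MII  (L1)  txn=BusRdX+Flush  M[L1]=46
step 6: P1: load  L3  ⟶  ISI  (L3)  txn=BusRd  M[L3]=0
step 7: P2: store L6 := 52  ⟶  IIM  (L6)  txn=BusRdX  M[L6]=90
step 8: P2: store L6 := 99  ⟶  IIM  (L6)  txn=∅  M[L6]=90
step 9: P1: load  L0  ⟶  ISI  (L0)  txn=BusRd  M[L0]=90
step 10: P2: store L3 := 64  ⟶  IIM  (L3)  txn=BusRdX  M[L3]=0
step 11: P2: store L2 := 65  ⟶  IIM  (L2)  txn=BusRdX  M[L2]=0
step 12: P0: load  L4  ⟶  SIS  (L4)  txn=BusRd+Flush  M[L4]=50
step 13: P0: load  L2  ⟶  SIS  (L2)  txn=BusRd+Flush  M[L2]=65
step 14: P1: load  L7  ⟶  ISI  (L7)  txn=BusRd  M[L7]=60
step 15: P2: store L6 := 34  ⟶  IIM  (L6)  txn=∅  M[L6]=90
step 16: P1: load  L1  ⟶  SSI  (L1)  txn=BusRd+Flush  M[L1]=68
step 17: P2: load  L4  ⟶  SIS  (L4)  txn=∅  M[L4]=50
step 18: P0: load  L5  ⟶  SII  (L5)  txn=∅  M[L5]=30
step 19: P0: load  L5  ⟶  SII  (L5)  txn=∅  M[L5]=30
step 20: P0: load  L2  ⟶  SIS  (L2)  txn=∅  M[L2]=65

memory[L0] = 90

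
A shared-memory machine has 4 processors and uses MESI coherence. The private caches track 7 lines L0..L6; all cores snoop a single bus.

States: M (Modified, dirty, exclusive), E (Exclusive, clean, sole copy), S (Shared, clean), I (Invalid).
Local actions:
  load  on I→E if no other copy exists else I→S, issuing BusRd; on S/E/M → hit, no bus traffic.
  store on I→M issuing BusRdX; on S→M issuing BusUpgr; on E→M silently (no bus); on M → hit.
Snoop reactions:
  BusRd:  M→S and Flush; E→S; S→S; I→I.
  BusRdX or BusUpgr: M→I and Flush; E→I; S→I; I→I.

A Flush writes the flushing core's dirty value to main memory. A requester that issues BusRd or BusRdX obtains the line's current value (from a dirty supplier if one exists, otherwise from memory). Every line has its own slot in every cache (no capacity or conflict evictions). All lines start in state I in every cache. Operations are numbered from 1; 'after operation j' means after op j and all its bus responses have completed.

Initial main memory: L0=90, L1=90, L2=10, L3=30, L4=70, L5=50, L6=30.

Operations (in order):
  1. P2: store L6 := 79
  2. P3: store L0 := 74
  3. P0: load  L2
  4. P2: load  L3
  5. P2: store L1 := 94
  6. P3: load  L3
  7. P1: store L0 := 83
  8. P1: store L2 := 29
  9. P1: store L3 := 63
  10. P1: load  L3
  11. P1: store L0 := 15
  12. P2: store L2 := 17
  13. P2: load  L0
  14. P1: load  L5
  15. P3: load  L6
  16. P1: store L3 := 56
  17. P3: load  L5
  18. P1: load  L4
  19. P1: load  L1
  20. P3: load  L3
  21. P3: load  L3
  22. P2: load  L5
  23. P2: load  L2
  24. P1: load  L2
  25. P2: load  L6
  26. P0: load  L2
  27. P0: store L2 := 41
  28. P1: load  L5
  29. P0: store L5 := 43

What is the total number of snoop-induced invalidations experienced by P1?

  op1 P2: store L6 := 79 → I/I/M/I on L6; bus BusRdX; mem=30
  op2 P3: store L0 := 74 → I/I/I/M on L0; bus BusRdX; mem=90
  op3 P0: load  L2 → E/I/I/I on L2; bus BusRd; mem=10
  op4 P2: load  L3 → I/I/E/I on L3; bus BusRd; mem=30
  op5 P2: store L1 := 94 → I/I/M/I on L1; bus BusRdX; mem=90
  op6 P3: load  L3 → I/I/S/S on L3; bus BusRd; mem=30
  op7 P1: store L0 := 83 → I/M/I/I on L0; bus BusRdX Flush; mem=74
  op8 P1: store L2 := 29 → I/M/I/I on L2; bus BusRdX; mem=10
  op9 P1: store L3 := 63 → I/M/I/I on L3; bus BusRdX; mem=30
  op10 P1: load  L3 → I/M/I/I on L3; bus (none); mem=30
  op11 P1: store L0 := 15 → I/M/I/I on L0; bus (none); mem=74
  op12 P2: store L2 := 17 → I/I/M/I on L2; bus BusRdX Flush; mem=29
  op13 P2: load  L0 → I/S/S/I on L0; bus BusRd Flush; mem=15
  op14 P1: load  L5 → I/E/I/I on L5; bus BusRd; mem=50
  op15 P3: load  L6 → I/I/S/S on L6; bus BusRd Flush; mem=79
  op16 P1: store L3 := 56 → I/M/I/I on L3; bus (none); mem=30
  op17 P3: load  L5 → I/S/I/S on L5; bus BusRd; mem=50
  op18 P1: load  L4 → I/E/I/I on L4; bus BusRd; mem=70
  op19 P1: load  L1 → I/S/S/I on L1; bus BusRd Flush; mem=94
  op20 P3: load  L3 → I/S/I/S on L3; bus BusRd Flush; mem=56
  op21 P3: load  L3 → I/S/I/S on L3; bus (none); mem=56
  op22 P2: load  L5 → I/S/S/S on L5; bus BusRd; mem=50
  op23 P2: load  L2 → I/I/M/I on L2; bus (none); mem=29
  op24 P1: load  L2 → I/S/S/I on L2; bus BusRd Flush; mem=17
  op25 P2: load  L6 → I/I/S/S on L6; bus (none); mem=79
  op26 P0: load  L2 → S/S/S/I on L2; bus BusRd; mem=17
  op27 P0: store L2 := 41 → M/I/I/I on L2; bus BusUpgr; mem=17
  op28 P1: load  L5 → I/S/S/S on L5; bus (none); mem=50
  op29 P0: store L5 := 43 → M/I/I/I on L5; bus BusRdX; mem=50

invalidations = 3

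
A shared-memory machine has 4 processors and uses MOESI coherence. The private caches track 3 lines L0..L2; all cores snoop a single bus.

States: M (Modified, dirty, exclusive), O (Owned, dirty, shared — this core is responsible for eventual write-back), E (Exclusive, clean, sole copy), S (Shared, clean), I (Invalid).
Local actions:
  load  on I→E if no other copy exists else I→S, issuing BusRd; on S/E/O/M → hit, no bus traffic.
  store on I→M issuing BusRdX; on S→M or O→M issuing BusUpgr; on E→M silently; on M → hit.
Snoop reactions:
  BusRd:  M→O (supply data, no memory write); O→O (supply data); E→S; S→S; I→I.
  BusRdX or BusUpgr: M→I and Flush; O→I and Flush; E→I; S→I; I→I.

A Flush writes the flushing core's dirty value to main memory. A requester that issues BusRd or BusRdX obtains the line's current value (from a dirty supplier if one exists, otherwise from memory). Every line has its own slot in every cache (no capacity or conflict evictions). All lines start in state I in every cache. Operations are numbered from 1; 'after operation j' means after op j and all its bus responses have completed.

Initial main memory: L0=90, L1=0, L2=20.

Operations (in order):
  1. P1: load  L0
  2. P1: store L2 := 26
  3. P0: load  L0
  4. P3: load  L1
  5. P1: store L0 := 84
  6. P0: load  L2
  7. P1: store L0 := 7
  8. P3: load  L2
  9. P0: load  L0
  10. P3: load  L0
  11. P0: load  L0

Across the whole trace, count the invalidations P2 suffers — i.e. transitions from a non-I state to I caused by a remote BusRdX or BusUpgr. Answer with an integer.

invalidations = 0

1. P1: load  L0  bus=[BusRd]  L0: P0=I P1=E P2=I P3=I  mem[L0]=90
2. P1: store L2 := 26  bus=[BusRdX]  L2: P0=I P1=M P2=I P3=I  mem[L2]=20
3. P0: load  L0  bus=[BusRd]  L0: P0=S P1=S P2=I P3=I  mem[L0]=90
4. P3: load  L1  bus=[BusRd]  L1: P0=I P1=I P2=I P3=E  mem[L1]=0
5. P1: store L0 := 84  bus=[BusUpgr]  L0: P0=I P1=M P2=I P3=I  mem[L0]=90
6. P0: load  L2  bus=[BusRd]  L2: P0=S P1=O P2=I P3=I  mem[L2]=20
7. P1: store L0 := 7  bus=[-]  L0: P0=I P1=M P2=I P3=I  mem[L0]=90
8. P3: load  L2  bus=[BusRd]  L2: P0=S P1=O P2=I P3=S  mem[L2]=20
9. P0: load  L0  bus=[BusRd]  L0: P0=S P1=O P2=I P3=I  mem[L0]=90
10. P3: load  L0  bus=[BusRd]  L0: P0=S P1=O P2=I P3=S  mem[L0]=90
11. P0: load  L0  bus=[-]  L0: P0=S P1=O P2=I P3=S  mem[L0]=90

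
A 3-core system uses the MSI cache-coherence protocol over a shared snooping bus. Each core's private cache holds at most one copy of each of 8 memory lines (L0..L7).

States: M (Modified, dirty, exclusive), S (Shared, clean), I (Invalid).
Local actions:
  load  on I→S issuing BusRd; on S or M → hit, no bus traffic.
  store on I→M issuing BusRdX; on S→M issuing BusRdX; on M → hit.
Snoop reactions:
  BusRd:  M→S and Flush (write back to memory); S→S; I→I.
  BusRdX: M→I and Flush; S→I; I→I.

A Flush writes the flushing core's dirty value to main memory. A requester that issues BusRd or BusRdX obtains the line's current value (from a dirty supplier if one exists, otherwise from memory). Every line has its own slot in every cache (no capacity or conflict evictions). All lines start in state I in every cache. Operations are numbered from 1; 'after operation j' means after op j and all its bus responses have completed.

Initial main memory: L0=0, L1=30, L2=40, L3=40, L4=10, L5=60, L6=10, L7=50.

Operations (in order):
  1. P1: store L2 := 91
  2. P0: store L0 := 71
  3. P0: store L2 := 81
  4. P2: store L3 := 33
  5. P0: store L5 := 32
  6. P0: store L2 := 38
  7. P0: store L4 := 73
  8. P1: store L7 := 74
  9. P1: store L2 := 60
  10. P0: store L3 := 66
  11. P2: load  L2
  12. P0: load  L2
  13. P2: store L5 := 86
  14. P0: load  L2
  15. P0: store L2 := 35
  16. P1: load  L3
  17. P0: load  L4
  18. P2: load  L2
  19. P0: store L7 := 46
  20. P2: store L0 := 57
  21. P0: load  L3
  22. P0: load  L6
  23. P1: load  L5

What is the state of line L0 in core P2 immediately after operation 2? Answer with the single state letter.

  op1 P1: store L2 := 91 → I/M/I on L2; bus BusRdX; mem=40
  op2 P0: store L0 := 71 → M/I/I on L0; bus BusRdX; mem=0
  op3 P0: store L2 := 81 → M/I/I on L2; bus BusRdX Flush; mem=91
  op4 P2: store L3 := 33 → I/I/M on L3; bus BusRdX; mem=40
  op5 P0: store L5 := 32 → M/I/I on L5; bus BusRdX; mem=60
  op6 P0: store L2 := 38 → M/I/I on L2; bus (none); mem=91
  op7 P0: store L4 := 73 → M/I/I on L4; bus BusRdX; mem=10
  op8 P1: store L7 := 74 → I/M/I on L7; bus BusRdX; mem=50
  op9 P1: store L2 := 60 → I/M/I on L2; bus BusRdX Flush; mem=38
  op10 P0: store L3 := 66 → M/I/I on L3; bus BusRdX Flush; mem=33
  op11 P2: load  L2 → I/S/S on L2; bus BusRd Flush; mem=60
  op12 P0: load  L2 → S/S/S on L2; bus BusRd; mem=60
  op13 P2: store L5 := 86 → I/I/M on L5; bus BusRdX Flush; mem=32
  op14 P0: load  L2 → S/S/S on L2; bus (none); mem=60
  op15 P0: store L2 := 35 → M/I/I on L2; bus BusRdX; mem=60
  op16 P1: load  L3 → S/S/I on L3; bus BusRd Flush; mem=66
  op17 P0: load  L4 → M/I/I on L4; bus (none); mem=10
  op18 P2: load  L2 → S/I/S on L2; bus BusRd Flush; mem=35
  op19 P0: store L7 := 46 → M/I/I on L7; bus BusRdX Flush; mem=74
  op20 P2: store L0 := 57 → I/I/M on L0; bus BusRdX Flush; mem=71
  op21 P0: load  L3 → S/S/I on L3; bus (none); mem=66
  op22 P0: load  L6 → S/I/I on L6; bus BusRd; mem=10
  op23 P1: load  L5 → I/S/S on L5; bus BusRd Flush; mem=86

state = I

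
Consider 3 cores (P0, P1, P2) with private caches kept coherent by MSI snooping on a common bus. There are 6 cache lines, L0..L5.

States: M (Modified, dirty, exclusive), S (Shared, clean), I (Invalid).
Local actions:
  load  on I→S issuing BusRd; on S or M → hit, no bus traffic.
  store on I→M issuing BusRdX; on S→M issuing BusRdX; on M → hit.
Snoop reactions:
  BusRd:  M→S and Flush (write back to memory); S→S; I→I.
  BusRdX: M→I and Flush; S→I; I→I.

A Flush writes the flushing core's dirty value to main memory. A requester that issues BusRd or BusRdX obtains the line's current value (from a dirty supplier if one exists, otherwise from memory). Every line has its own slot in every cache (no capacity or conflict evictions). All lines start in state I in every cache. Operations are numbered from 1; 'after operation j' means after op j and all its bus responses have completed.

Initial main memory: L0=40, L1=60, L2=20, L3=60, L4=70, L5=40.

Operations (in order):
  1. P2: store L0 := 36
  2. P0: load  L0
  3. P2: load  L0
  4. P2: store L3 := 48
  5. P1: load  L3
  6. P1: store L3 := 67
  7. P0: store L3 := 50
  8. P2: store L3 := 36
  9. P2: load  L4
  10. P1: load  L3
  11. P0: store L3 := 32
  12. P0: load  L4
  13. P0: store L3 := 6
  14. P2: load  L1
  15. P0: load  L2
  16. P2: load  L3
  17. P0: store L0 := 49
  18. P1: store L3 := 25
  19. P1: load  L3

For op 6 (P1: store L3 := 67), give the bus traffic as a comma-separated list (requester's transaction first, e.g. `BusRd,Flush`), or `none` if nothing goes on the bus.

step 1: P2: store L0 := 36  ⟶  IIM  (L0)  txn=BusRdX  M[L0]=40
step 2: P0: load  L0  ⟶  SIS  (L0)  txn=BusRd+Flush  M[L0]=36
step 3: P2: load  L0  ⟶  SIS  (L0)  txn=∅  M[L0]=36
step 4: P2: store L3 := 48  ⟶  IIM  (L3)  txn=BusRdX  M[L3]=60
step 5: P1: load  L3  ⟶  ISS  (L3)  txn=BusRd+Flush  M[L3]=48
step 6: P1: store L3 := 67  ⟶  IMI  (L3)  txn=BusRdX  M[L3]=48
step 7: P0: store L3 := 50  ⟶  MII  (L3)  txn=BusRdX+Flush  M[L3]=67
step 8: P2: store L3 := 36  ⟶  IIM  (L3)  txn=BusRdX+Flush  M[L3]=50
step 9: P2: load  L4  ⟶  IIS  (L4)  txn=BusRd  M[L4]=70
step 10: P1: load  L3  ⟶  ISS  (L3)  txn=BusRd+Flush  M[L3]=36
step 11: P0: store L3 := 32  ⟶  MII  (L3)  txn=BusRdX  M[L3]=36
step 12: P0: load  L4  ⟶  SIS  (L4)  txn=BusRd  M[L4]=70
step 13: P0: store L3 := 6  ⟶  MII  (L3)  txn=∅  M[L3]=36
step 14: P2: load  L1  ⟶  IIS  (L1)  txn=BusRd  M[L1]=60
step 15: P0: load  L2  ⟶  SII  (L2)  txn=BusRd  M[L2]=20
step 16: P2: load  L3  ⟶  SIS  (L3)  txn=BusRd+Flush  M[L3]=6
step 17: P0: store L0 := 49  ⟶  MII  (L0)  txn=BusRdX  M[L0]=36
step 18: P1: store L3 := 25  ⟶  IMI  (L3)  txn=BusRdX  M[L3]=6
step 19: P1: load  L3  ⟶  IMI  (L3)  txn=∅  M[L3]=6

bus = BusRdX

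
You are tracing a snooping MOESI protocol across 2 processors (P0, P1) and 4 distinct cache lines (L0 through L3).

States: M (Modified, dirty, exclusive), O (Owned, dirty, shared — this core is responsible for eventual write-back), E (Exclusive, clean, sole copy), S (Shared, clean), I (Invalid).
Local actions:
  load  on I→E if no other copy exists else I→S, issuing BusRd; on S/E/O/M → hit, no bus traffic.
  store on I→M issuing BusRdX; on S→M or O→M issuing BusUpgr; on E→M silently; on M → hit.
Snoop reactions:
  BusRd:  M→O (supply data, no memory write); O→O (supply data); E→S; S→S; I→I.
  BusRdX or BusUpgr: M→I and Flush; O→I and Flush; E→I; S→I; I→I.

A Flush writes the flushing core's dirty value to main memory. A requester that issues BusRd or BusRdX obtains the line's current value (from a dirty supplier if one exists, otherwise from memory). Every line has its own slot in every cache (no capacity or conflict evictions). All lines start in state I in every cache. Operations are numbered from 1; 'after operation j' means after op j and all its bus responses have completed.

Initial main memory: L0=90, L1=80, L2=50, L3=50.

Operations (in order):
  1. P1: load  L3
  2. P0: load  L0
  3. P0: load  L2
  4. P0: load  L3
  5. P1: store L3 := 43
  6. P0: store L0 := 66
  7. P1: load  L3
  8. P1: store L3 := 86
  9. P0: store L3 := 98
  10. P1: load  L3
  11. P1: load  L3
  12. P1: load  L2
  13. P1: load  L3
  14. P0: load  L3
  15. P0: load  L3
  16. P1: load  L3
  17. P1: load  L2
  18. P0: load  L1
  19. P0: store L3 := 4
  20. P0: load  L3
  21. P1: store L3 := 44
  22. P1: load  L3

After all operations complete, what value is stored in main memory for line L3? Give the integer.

step 1: P1: load  L3  ⟶  IE  (L3)  txn=BusRd  M[L3]=50
step 2: P0: load  L0  ⟶  EI  (L0)  txn=BusRd  M[L0]=90
step 3: P0: load  L2  ⟶  EI  (L2)  txn=BusRd  M[L2]=50
step 4: P0: load  L3  ⟶  SS  (L3)  txn=BusRd  M[L3]=50
step 5: P1: store L3 := 43  ⟶  IM  (L3)  txn=BusUpgr  M[L3]=50
step 6: P0: store L0 := 66  ⟶  MI  (L0)  txn=∅  M[L0]=90
step 7: P1: load  L3  ⟶  IM  (L3)  txn=∅  M[L3]=50
step 8: P1: store L3 := 86  ⟶  IM  (L3)  txn=∅  M[L3]=50
step 9: P0: store L3 := 98  ⟶  MI  (L3)  txn=BusRdX+Flush  M[L3]=86
step 10: P1: load  L3  ⟶  OS  (L3)  txn=BusRd  M[L3]=86
step 11: P1: load  L3  ⟶  OS  (L3)  txn=∅  M[L3]=86
step 12: P1: load  L2  ⟶  SS  (L2)  txn=BusRd  M[L2]=50
step 13: P1: load  L3  ⟶  OS  (L3)  txn=∅  M[L3]=86
step 14: P0: load  L3  ⟶  OS  (L3)  txn=∅  M[L3]=86
step 15: P0: load  L3  ⟶  OS  (L3)  txn=∅  M[L3]=86
step 16: P1: load  L3  ⟶  OS  (L3)  txn=∅  M[L3]=86
step 17: P1: load  L2  ⟶  SS  (L2)  txn=∅  M[L2]=50
step 18: P0: load  L1  ⟶  EI  (L1)  txn=BusRd  M[L1]=80
step 19: P0: store L3 := 4  ⟶  MI  (L3)  txn=BusUpgr  M[L3]=86
step 20: P0: load  L3  ⟶  MI  (L3)  txn=∅  M[L3]=86
step 21: P1: store L3 := 44  ⟶  IM  (L3)  txn=BusRdX+Flush  M[L3]=4
step 22: P1: load  L3  ⟶  IM  (L3)  txn=∅  M[L3]=4

memory[L3] = 4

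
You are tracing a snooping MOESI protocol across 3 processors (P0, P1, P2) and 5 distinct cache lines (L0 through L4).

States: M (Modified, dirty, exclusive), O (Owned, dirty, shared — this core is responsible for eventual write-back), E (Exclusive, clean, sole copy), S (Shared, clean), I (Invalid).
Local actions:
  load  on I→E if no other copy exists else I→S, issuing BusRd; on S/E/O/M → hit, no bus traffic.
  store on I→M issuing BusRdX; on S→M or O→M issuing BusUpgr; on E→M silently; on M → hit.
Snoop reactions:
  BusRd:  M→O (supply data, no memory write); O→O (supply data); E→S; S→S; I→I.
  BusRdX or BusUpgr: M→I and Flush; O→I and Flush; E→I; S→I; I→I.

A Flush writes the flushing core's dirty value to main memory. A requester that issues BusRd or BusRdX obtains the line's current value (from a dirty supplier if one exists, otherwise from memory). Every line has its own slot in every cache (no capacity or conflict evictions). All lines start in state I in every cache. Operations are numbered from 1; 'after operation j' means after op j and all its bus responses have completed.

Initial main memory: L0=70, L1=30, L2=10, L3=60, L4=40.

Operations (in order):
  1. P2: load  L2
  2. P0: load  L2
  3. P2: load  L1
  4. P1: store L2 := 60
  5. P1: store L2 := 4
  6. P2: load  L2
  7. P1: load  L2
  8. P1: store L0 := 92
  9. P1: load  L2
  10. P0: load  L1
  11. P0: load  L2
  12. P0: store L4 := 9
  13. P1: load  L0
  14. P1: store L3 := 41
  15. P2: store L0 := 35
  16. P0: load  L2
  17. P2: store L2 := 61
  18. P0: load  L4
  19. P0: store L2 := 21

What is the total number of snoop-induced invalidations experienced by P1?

[1] P2: load  L2 | P0:I, P1:I, P2:E(10) | bus: BusRd
[2] P0: load  L2 | P0:S(10), P1:I, P2:S(10) | bus: BusRd
[3] P2: load  L1 | P0:I, P1:I, P2:E(30) | bus: BusRd
[4] P1: store L2 := 60 | P0:I, P1:M(60), P2:I | bus: BusRdX
[5] P1: store L2 := 4 | P0:I, P1:M(4), P2:I | bus: none
[6] P2: load  L2 | P0:I, P1:O(4), P2:S(4) | bus: BusRd
[7] P1: load  L2 | P0:I, P1:O(4), P2:S(4) | bus: none
[8] P1: store L0 := 92 | P0:I, P1:M(92), P2:I | bus: BusRdX
[9] P1: load  L2 | P0:I, P1:O(4), P2:S(4) | bus: none
[10] P0: load  L1 | P0:S(30), P1:I, P2:S(30) | bus: BusRd
[11] P0: load  L2 | P0:S(4), P1:O(4), P2:S(4) | bus: BusRd
[12] P0: store L4 := 9 | P0:M(9), P1:I, P2:I | bus: BusRdX
[13] P1: load  L0 | P0:I, P1:M(92), P2:I | bus: none
[14] P1: store L3 := 41 | P0:I, P1:M(41), P2:I | bus: BusRdX
[15] P2: store L0 := 35 | P0:I, P1:I, P2:M(35) | bus: BusRdX,Flush
[16] P0: load  L2 | P0:S(4), P1:O(4), P2:S(4) | bus: none
[17] P2: store L2 := 61 | P0:I, P1:I, P2:M(61) | bus: BusUpgr,Flush
[18] P0: load  L4 | P0:M(9), P1:I, P2:I | bus: none
[19] P0: store L2 := 21 | P0:M(21), P1:I, P2:I | bus: BusRdX,Flush

invalidations = 2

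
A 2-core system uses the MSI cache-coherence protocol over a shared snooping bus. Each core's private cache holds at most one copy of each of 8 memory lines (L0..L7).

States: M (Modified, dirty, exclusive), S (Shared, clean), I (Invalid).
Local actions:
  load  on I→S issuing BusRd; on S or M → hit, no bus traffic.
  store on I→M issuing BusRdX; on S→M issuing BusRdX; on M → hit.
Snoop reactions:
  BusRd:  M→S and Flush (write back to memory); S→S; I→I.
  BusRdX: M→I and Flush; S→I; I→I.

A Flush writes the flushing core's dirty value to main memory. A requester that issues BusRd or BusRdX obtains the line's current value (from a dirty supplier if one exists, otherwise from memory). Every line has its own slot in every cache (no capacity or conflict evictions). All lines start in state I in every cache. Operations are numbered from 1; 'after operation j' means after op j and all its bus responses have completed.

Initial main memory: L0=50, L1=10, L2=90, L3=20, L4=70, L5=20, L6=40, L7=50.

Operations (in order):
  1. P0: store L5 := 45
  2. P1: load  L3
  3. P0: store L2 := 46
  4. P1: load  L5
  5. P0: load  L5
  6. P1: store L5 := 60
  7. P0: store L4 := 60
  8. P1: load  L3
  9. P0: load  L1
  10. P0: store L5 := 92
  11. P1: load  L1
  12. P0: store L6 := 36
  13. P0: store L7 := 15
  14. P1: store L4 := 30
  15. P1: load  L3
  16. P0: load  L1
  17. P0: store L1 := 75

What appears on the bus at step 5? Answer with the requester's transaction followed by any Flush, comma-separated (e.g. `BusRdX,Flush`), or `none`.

bus = none

  op1 P0: store L5 := 45 → M/I on L5; bus BusRdX; mem=20
  op2 P1: load  L3 → I/S on L3; bus BusRd; mem=20
  op3 P0: store L2 := 46 → M/I on L2; bus BusRdX; mem=90
  op4 P1: load  L5 → S/S on L5; bus BusRd Flush; mem=45
  op5 P0: load  L5 → S/S on L5; bus (none); mem=45
  op6 P1: store L5 := 60 → I/M on L5; bus BusRdX; mem=45
  op7 P0: store L4 := 60 → M/I on L4; bus BusRdX; mem=70
  op8 P1: load  L3 → I/S on L3; bus (none); mem=20
  op9 P0: load  L1 → S/I on L1; bus BusRd; mem=10
  op10 P0: store L5 := 92 → M/I on L5; bus BusRdX Flush; mem=60
  op11 P1: load  L1 → S/S on L1; bus BusRd; mem=10
  op12 P0: store L6 := 36 → M/I on L6; bus BusRdX; mem=40
  op13 P0: store L7 := 15 → M/I on L7; bus BusRdX; mem=50
  op14 P1: store L4 := 30 → I/M on L4; bus BusRdX Flush; mem=60
  op15 P1: load  L3 → I/S on L3; bus (none); mem=20
  op16 P0: load  L1 → S/S on L1; bus (none); mem=10
  op17 P0: store L1 := 75 → M/I on L1; bus BusRdX; mem=10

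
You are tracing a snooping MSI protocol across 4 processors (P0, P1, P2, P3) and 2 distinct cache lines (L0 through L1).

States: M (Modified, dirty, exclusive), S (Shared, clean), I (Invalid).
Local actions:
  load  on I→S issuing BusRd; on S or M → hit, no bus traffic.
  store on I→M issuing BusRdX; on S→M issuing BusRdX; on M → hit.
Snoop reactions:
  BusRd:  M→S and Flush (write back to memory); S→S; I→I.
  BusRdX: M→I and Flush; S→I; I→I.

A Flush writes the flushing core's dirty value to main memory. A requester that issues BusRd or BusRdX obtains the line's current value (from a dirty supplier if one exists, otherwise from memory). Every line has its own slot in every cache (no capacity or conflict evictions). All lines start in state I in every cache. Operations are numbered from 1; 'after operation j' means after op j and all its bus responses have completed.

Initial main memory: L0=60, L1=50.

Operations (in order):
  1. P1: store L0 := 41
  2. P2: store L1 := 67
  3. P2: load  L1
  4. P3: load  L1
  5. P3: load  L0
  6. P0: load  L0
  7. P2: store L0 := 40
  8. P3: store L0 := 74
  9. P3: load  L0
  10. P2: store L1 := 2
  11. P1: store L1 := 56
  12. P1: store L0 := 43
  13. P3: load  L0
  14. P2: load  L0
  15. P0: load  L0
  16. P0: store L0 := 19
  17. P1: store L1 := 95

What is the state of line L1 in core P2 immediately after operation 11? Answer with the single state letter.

state = I

[1] P1: store L0 := 41 | P0:I, P1:M(41), P2:I, P3:I | bus: BusRdX
[2] P2: store L1 := 67 | P0:I, P1:I, P2:M(67), P3:I | bus: BusRdX
[3] P2: load  L1 | P0:I, P1:I, P2:M(67), P3:I | bus: none
[4] P3: load  L1 | P0:I, P1:I, P2:S(67), P3:S(67) | bus: BusRd,Flush
[5] P3: load  L0 | P0:I, P1:S(41), P2:I, P3:S(41) | bus: BusRd,Flush
[6] P0: load  L0 | P0:S(41), P1:S(41), P2:I, P3:S(41) | bus: BusRd
[7] P2: store L0 := 40 | P0:I, P1:I, P2:M(40), P3:I | bus: BusRdX
[8] P3: store L0 := 74 | P0:I, P1:I, P2:I, P3:M(74) | bus: BusRdX,Flush
[9] P3: load  L0 | P0:I, P1:I, P2:I, P3:M(74) | bus: none
[10] P2: store L1 := 2 | P0:I, P1:I, P2:M(2), P3:I | bus: BusRdX
[11] P1: store L1 := 56 | P0:I, P1:M(56), P2:I, P3:I | bus: BusRdX,Flush
[12] P1: store L0 := 43 | P0:I, P1:M(43), P2:I, P3:I | bus: BusRdX,Flush
[13] P3: load  L0 | P0:I, P1:S(43), P2:I, P3:S(43) | bus: BusRd,Flush
[14] P2: load  L0 | P0:I, P1:S(43), P2:S(43), P3:S(43) | bus: BusRd
[15] P0: load  L0 | P0:S(43), P1:S(43), P2:S(43), P3:S(43) | bus: BusRd
[16] P0: store L0 := 19 | P0:M(19), P1:I, P2:I, P3:I | bus: BusRdX
[17] P1: store L1 := 95 | P0:I, P1:M(95), P2:I, P3:I | bus: none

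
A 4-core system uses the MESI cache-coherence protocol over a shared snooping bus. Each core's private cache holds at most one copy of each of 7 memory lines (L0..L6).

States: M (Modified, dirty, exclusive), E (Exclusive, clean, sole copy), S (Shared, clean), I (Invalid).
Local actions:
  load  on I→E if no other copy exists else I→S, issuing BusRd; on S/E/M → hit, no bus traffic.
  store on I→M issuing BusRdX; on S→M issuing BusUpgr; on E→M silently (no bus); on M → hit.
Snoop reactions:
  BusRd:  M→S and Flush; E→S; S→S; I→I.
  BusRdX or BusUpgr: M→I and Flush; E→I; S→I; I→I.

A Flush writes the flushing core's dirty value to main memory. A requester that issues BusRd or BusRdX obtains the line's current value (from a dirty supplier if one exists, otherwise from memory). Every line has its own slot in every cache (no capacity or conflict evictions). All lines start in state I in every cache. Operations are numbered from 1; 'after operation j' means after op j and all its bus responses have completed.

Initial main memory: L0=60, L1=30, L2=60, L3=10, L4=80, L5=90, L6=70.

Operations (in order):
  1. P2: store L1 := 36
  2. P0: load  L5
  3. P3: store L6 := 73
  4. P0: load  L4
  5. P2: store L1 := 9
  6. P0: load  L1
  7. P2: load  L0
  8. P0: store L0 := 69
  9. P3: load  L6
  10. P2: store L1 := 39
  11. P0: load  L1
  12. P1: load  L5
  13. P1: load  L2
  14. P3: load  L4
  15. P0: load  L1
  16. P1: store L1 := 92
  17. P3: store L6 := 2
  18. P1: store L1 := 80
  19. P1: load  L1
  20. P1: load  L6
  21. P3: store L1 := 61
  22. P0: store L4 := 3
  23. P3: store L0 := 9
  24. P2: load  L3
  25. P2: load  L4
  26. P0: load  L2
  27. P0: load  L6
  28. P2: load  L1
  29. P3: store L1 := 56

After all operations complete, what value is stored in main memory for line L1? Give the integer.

1. P2: store L1 := 36  bus=[BusRdX]  L1: P0=I P1=I P2=M P3=I  mem[L1]=30
2. P0: load  L5  bus=[BusRd]  L5: P0=E P1=I P2=I P3=I  mem[L5]=90
3. P3: store L6 := 73  bus=[BusRdX]  L6: P0=I P1=I P2=I P3=M  mem[L6]=70
4. P0: load  L4  bus=[BusRd]  L4: P0=E P1=I P2=I P3=I  mem[L4]=80
5. P2: store L1 := 9  bus=[-]  L1: P0=I P1=I P2=M P3=I  mem[L1]=30
6. P0: load  L1  bus=[BusRd,Flush]  L1: P0=S P1=I P2=S P3=I  mem[L1]=9
7. P2: load  L0  bus=[BusRd]  L0: P0=I P1=I P2=E P3=I  mem[L0]=60
8. P0: store L0 := 69  bus=[BusRdX]  L0: P0=M P1=I P2=I P3=I  mem[L0]=60
9. P3: load  L6  bus=[-]  L6: P0=I P1=I P2=I P3=M  mem[L6]=70
10. P2: store L1 := 39  bus=[BusUpgr]  L1: P0=I P1=I P2=M P3=I  mem[L1]=9
11. P0: load  L1  bus=[BusRd,Flush]  L1: P0=S P1=I P2=S P3=I  mem[L1]=39
12. P1: load  L5  bus=[BusRd]  L5: P0=S P1=S P2=I P3=I  mem[L5]=90
13. P1: load  L2  bus=[BusRd]  L2: P0=I P1=E P2=I P3=I  mem[L2]=60
14. P3: load  L4  bus=[BusRd]  L4: P0=S P1=I P2=I P3=S  mem[L4]=80
15. P0: load  L1  bus=[-]  L1: P0=S P1=I P2=S P3=I  mem[L1]=39
16. P1: store L1 := 92  bus=[BusRdX]  L1: P0=I P1=M P2=I P3=I  mem[L1]=39
17. P3: store L6 := 2  bus=[-]  L6: P0=I P1=I P2=I P3=M  mem[L6]=70
18. P1: store L1 := 80  bus=[-]  L1: P0=I P1=M P2=I P3=I  mem[L1]=39
19. P1: load  L1  bus=[-]  L1: P0=I P1=M P2=I P3=I  mem[L1]=39
20. P1: load  L6  bus=[BusRd,Flush]  L6: P0=I P1=S P2=I P3=S  mem[L6]=2
21. P3: store L1 := 61  bus=[BusRdX,Flush]  L1: P0=I P1=I P2=I P3=M  mem[L1]=80
22. P0: store L4 := 3  bus=[BusUpgr]  L4: P0=M P1=I P2=I P3=I  mem[L4]=80
23. P3: store L0 := 9  bus=[BusRdX,Flush]  L0: P0=I P1=I P2=I P3=M  mem[L0]=69
24. P2: load  L3  bus=[BusRd]  L3: P0=I P1=I P2=E P3=I  mem[L3]=10
25. P2: load  L4  bus=[BusRd,Flush]  L4: P0=S P1=I P2=S P3=I  mem[L4]=3
26. P0: load  L2  bus=[BusRd]  L2: P0=S P1=S P2=I P3=I  mem[L2]=60
27. P0: load  L6  bus=[BusRd]  L6: P0=S P1=S P2=I P3=S  mem[L6]=2
28. P2: load  L1  bus=[BusRd,Flush]  L1: P0=I P1=I P2=S P3=S  mem[L1]=61
29. P3: store L1 := 56  bus=[BusUpgr]  L1: P0=I P1=I P2=I P3=M  mem[L1]=61

memory[L1] = 61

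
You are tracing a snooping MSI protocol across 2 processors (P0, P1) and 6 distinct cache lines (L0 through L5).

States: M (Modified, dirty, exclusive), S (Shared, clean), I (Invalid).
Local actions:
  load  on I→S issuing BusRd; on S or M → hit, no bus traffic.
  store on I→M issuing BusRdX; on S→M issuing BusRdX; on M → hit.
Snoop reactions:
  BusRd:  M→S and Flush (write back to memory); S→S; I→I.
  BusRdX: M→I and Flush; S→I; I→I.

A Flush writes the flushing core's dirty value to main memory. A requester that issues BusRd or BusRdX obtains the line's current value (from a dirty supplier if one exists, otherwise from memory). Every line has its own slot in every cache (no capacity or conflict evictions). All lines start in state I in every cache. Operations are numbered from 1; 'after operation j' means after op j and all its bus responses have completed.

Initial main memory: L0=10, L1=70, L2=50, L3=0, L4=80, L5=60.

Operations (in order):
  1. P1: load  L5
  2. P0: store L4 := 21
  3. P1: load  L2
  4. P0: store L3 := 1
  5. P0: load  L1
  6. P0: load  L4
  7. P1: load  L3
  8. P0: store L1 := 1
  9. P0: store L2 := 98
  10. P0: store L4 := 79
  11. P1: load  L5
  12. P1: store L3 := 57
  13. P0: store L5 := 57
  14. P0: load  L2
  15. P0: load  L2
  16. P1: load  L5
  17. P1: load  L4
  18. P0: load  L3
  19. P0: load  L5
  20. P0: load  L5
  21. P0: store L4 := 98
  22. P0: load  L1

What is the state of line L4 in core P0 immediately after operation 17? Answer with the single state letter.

1. P1: load  L5  bus=[BusRd]  L5: P0=I P1=S  mem[L5]=60
2. P0: store L4 := 21  bus=[BusRdX]  L4: P0=M P1=I  mem[L4]=80
3. P1: load  L2  bus=[BusRd]  L2: P0=I P1=S  mem[L2]=50
4. P0: store L3 := 1  bus=[BusRdX]  L3: P0=M P1=I  mem[L3]=0
5. P0: load  L1  bus=[BusRd]  L1: P0=S P1=I  mem[L1]=70
6. P0: load  L4  bus=[-]  L4: P0=M P1=I  mem[L4]=80
7. P1: load  L3  bus=[BusRd,Flush]  L3: P0=S P1=S  mem[L3]=1
8. P0: store L1 := 1  bus=[BusRdX]  L1: P0=M P1=I  mem[L1]=70
9. P0: store L2 := 98  bus=[BusRdX]  L2: P0=M P1=I  mem[L2]=50
10. P0: store L4 := 79  bus=[-]  L4: P0=M P1=I  mem[L4]=80
11. P1: load  L5  bus=[-]  L5: P0=I P1=S  mem[L5]=60
12. P1: store L3 := 57  bus=[BusRdX]  L3: P0=I P1=M  mem[L3]=1
13. P0: store L5 := 57  bus=[BusRdX]  L5: P0=M P1=I  mem[L5]=60
14. P0: load  L2  bus=[-]  L2: P0=M P1=I  mem[L2]=50
15. P0: load  L2  bus=[-]  L2: P0=M P1=I  mem[L2]=50
16. P1: load  L5  bus=[BusRd,Flush]  L5: P0=S P1=S  mem[L5]=57
17. P1: load  L4  bus=[BusRd,Flush]  L4: P0=S P1=S  mem[L4]=79
18. P0: load  L3  bus=[BusRd,Flush]  L3: P0=S P1=S  mem[L3]=57
19. P0: load  L5  bus=[-]  L5: P0=S P1=S  mem[L5]=57
20. P0: load  L5  bus=[-]  L5: P0=S P1=S  mem[L5]=57
21. P0: store L4 := 98  bus=[BusRdX]  L4: P0=M P1=I  mem[L4]=79
22. P0: load  L1  bus=[-]  L1: P0=M P1=I  mem[L1]=70

state = S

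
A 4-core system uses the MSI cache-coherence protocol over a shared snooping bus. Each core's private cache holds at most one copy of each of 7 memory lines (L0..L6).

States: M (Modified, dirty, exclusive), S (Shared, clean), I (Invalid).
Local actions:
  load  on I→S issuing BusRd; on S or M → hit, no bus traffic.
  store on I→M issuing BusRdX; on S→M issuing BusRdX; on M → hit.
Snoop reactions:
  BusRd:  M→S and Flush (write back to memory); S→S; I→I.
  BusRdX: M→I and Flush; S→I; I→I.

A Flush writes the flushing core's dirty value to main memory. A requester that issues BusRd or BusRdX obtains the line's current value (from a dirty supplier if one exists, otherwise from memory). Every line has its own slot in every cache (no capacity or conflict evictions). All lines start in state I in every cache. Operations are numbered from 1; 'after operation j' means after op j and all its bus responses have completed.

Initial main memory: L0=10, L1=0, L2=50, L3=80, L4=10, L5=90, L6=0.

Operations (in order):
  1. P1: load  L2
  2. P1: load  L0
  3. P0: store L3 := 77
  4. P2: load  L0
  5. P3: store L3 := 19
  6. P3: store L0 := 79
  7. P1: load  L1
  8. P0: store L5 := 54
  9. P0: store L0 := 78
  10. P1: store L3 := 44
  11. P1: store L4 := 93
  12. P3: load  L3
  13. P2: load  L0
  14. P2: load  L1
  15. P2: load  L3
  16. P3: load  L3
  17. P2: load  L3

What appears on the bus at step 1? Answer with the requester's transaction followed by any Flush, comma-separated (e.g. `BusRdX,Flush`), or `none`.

1. P1: load  L2  bus=[BusRd]  L2: P0=I P1=S P2=I P3=I  mem[L2]=50
2. P1: load  L0  bus=[BusRd]  L0: P0=I P1=S P2=I P3=I  mem[L0]=10
3. P0: store L3 := 77  bus=[BusRdX]  L3: P0=M P1=I P2=I P3=I  mem[L3]=80
4. P2: load  L0  bus=[BusRd]  L0: P0=I P1=S P2=S P3=I  mem[L0]=10
5. P3: store L3 := 19  bus=[BusRdX,Flush]  L3: P0=I P1=I P2=I P3=M  mem[L3]=77
6. P3: store L0 := 79  bus=[BusRdX]  L0: P0=I P1=I P2=I P3=M  mem[L0]=10
7. P1: load  L1  bus=[BusRd]  L1: P0=I P1=S P2=I P3=I  mem[L1]=0
8. P0: store L5 := 54  bus=[BusRdX]  L5: P0=M P1=I P2=I P3=I  mem[L5]=90
9. P0: store L0 := 78  bus=[BusRdX,Flush]  L0: P0=M P1=I P2=I P3=I  mem[L0]=79
10. P1: store L3 := 44  bus=[BusRdX,Flush]  L3: P0=I P1=M P2=I P3=I  mem[L3]=19
11. P1: store L4 := 93  bus=[BusRdX]  L4: P0=I P1=M P2=I P3=I  mem[L4]=10
12. P3: load  L3  bus=[BusRd,Flush]  L3: P0=I P1=S P2=I P3=S  mem[L3]=44
13. P2: load  L0  bus=[BusRd,Flush]  L0: P0=S P1=I P2=S P3=I  mem[L0]=78
14. P2: load  L1  bus=[BusRd]  L1: P0=I P1=S P2=S P3=I  mem[L1]=0
15. P2: load  L3  bus=[BusRd]  L3: P0=I P1=S P2=S P3=S  mem[L3]=44
16. P3: load  L3  bus=[-]  L3: P0=I P1=S P2=S P3=S  mem[L3]=44
17. P2: load  L3  bus=[-]  L3: P0=I P1=S P2=S P3=S  mem[L3]=44

bus = BusRd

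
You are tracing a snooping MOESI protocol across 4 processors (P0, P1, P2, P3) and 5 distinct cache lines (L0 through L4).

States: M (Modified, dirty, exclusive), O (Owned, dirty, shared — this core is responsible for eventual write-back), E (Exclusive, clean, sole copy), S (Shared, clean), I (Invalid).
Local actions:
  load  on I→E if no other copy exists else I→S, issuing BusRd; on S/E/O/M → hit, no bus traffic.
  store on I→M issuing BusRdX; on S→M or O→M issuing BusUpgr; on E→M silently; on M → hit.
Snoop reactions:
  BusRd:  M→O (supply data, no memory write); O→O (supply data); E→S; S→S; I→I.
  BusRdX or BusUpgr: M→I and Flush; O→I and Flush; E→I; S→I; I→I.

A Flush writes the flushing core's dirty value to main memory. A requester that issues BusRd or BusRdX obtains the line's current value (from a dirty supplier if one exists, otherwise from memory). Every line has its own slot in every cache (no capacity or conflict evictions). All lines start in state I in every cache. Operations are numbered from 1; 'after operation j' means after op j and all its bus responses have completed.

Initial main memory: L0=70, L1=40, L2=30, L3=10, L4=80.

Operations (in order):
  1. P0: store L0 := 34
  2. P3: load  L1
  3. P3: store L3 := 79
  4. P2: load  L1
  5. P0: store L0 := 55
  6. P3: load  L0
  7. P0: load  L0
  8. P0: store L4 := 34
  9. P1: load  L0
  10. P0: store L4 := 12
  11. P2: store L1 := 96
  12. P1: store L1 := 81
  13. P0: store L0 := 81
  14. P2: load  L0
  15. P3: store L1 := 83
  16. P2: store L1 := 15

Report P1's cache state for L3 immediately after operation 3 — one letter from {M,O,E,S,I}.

state = I

[1] P0: store L0 := 34 | P0:M(34), P1:I, P2:I, P3:I | bus: BusRdX
[2] P3: load  L1 | P0:I, P1:I, P2:I, P3:E(40) | bus: BusRd
[3] P3: store L3 := 79 | P0:I, P1:I, P2:I, P3:M(79) | bus: BusRdX
[4] P2: load  L1 | P0:I, P1:I, P2:S(40), P3:S(40) | bus: BusRd
[5] P0: store L0 := 55 | P0:M(55), P1:I, P2:I, P3:I | bus: none
[6] P3: load  L0 | P0:O(55), P1:I, P2:I, P3:S(55) | bus: BusRd
[7] P0: load  L0 | P0:O(55), P1:I, P2:I, P3:S(55) | bus: none
[8] P0: store L4 := 34 | P0:M(34), P1:I, P2:I, P3:I | bus: BusRdX
[9] P1: load  L0 | P0:O(55), P1:S(55), P2:I, P3:S(55) | bus: BusRd
[10] P0: store L4 := 12 | P0:M(12), P1:I, P2:I, P3:I | bus: none
[11] P2: store L1 := 96 | P0:I, P1:I, P2:M(96), P3:I | bus: BusUpgr
[12] P1: store L1 := 81 | P0:I, P1:M(81), P2:I, P3:I | bus: BusRdX,Flush
[13] P0: store L0 := 81 | P0:M(81), P1:I, P2:I, P3:I | bus: BusUpgr
[14] P2: load  L0 | P0:O(81), P1:I, P2:S(81), P3:I | bus: BusRd
[15] P3: store L1 := 83 | P0:I, P1:I, P2:I, P3:M(83) | bus: BusRdX,Flush
[16] P2: store L1 := 15 | P0:I, P1:I, P2:M(15), P3:I | bus: BusRdX,Flush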